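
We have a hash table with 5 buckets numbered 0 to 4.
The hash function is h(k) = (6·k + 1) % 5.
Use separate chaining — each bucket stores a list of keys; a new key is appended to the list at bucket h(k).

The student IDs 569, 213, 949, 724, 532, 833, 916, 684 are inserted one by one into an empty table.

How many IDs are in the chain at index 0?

Insert 569: h=0, bucket 0 empty → new chain.
Insert 213: h=4, bucket 4 empty → new chain.
Insert 949: h=0, bucket 0 nonempty → append to chain.
Insert 724: h=0, bucket 0 nonempty → append to chain.
Insert 532: h=3, bucket 3 empty → new chain.
Insert 833: h=4, bucket 4 nonempty → append to chain.
Insert 916: h=2, bucket 2 empty → new chain.
Insert 684: h=0, bucket 0 nonempty → append to chain.
Final buckets:
0: 569 -> 949 -> 724 -> 684
1: —
2: 916
3: 532
4: 213 -> 833

4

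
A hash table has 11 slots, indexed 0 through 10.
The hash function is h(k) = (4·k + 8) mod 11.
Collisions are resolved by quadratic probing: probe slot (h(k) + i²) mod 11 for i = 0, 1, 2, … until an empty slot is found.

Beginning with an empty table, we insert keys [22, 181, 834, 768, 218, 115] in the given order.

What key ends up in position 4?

22 hashes to 8; slot 8 is free → place at 8.
181 hashes to 6; slot 6 is free → place at 6.
834 hashes to 0; slot 0 is free → place at 0.
768 hashes to 0; 0 taken → place at 1.
218 hashes to 0; 0,1 taken → place at 4.
115 hashes to 6; 6 taken → place at 7.
Table: [834, 768, -, -, 218, -, 181, 115, 22, -, -]

218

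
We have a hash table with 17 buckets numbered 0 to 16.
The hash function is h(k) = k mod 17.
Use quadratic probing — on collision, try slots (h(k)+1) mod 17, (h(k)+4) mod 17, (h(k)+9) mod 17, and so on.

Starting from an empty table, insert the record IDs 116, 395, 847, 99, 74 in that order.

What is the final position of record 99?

1

116: h=14 -> slot 14
395: h=4 -> slot 4
847: h=14, probe 14,15 -> slot 15
99: h=14, probe 14,15,1 -> slot 1
74: h=6 -> slot 6
Table: [—, 99, —, —, 395, —, 74, —, —, —, —, —, —, —, 116, 847, —]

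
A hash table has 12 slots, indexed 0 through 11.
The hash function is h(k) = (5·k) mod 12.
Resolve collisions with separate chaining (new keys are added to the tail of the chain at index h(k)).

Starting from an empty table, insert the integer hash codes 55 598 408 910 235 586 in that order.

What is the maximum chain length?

3

Insert 55: h=11, bucket 11 empty → new chain.
Insert 598: h=2, bucket 2 empty → new chain.
Insert 408: h=0, bucket 0 empty → new chain.
Insert 910: h=2, bucket 2 nonempty → append to chain.
Insert 235: h=11, bucket 11 nonempty → append to chain.
Insert 586: h=2, bucket 2 nonempty → append to chain.
Final buckets:
0: 408
1: .
2: 598 -> 910 -> 586
3: .
4: .
5: .
6: .
7: .
8: .
9: .
10: .
11: 55 -> 235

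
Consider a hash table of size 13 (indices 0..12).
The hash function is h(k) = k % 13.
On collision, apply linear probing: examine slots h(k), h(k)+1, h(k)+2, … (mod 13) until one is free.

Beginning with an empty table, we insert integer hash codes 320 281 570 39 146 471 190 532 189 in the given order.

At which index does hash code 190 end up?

10

320 hashes to 8; slot 8 is free => place at 8.
281 hashes to 8; 8 taken => place at 9.
570 hashes to 11; slot 11 is free => place at 11.
39 hashes to 0; slot 0 is free => place at 0.
146 hashes to 3; slot 3 is free => place at 3.
471 hashes to 3; 3 taken => place at 4.
190 hashes to 8; 8,9 taken => place at 10.
532 hashes to 12; slot 12 is free => place at 12.
189 hashes to 7; slot 7 is free => place at 7.
Table: [39, —, —, 146, 471, —, —, 189, 320, 281, 190, 570, 532]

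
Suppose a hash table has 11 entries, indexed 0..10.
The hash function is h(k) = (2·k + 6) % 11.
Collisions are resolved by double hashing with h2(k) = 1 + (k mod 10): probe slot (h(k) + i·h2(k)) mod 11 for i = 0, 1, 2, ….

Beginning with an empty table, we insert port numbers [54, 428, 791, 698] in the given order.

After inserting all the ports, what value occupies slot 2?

428

54 hashes to 4; slot 4 is free → place at 4.
428 hashes to 4, h2=9; 4 taken → place at 2.
791 hashes to 4, h2=2; 4 taken → place at 6.
698 hashes to 5; slot 5 is free → place at 5.
Table: [∅, ∅, 428, ∅, 54, 698, 791, ∅, ∅, ∅, ∅]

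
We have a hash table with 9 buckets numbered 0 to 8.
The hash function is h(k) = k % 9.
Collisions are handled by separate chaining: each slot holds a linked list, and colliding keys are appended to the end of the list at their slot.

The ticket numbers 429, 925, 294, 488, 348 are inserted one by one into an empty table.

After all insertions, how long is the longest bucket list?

Insert 429: h=6, bucket 6 empty -> new chain.
Insert 925: h=7, bucket 7 empty -> new chain.
Insert 294: h=6, bucket 6 nonempty -> append to chain.
Insert 488: h=2, bucket 2 empty -> new chain.
Insert 348: h=6, bucket 6 nonempty -> append to chain.
Final buckets:
0: ∅
1: ∅
2: 488
3: ∅
4: ∅
5: ∅
6: 429 -> 294 -> 348
7: 925
8: ∅

3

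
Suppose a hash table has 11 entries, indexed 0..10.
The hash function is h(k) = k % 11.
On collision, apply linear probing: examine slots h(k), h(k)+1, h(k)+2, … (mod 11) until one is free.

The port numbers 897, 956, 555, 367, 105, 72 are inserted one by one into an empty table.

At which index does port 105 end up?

7

897 hashes to 6; slot 6 is free => place at 6.
956 hashes to 10; slot 10 is free => place at 10.
555 hashes to 5; slot 5 is free => place at 5.
367 hashes to 4; slot 4 is free => place at 4.
105 hashes to 6; 6 taken => place at 7.
72 hashes to 6; 6,7 taken => place at 8.
Table: [_, _, _, _, 367, 555, 897, 105, 72, _, 956]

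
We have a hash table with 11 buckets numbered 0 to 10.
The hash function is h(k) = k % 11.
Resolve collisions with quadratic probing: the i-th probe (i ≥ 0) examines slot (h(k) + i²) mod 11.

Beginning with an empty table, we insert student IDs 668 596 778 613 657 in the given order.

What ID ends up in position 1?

613

Insert 668: h=8, slot 8 empty -> index 8.
Insert 596: h=2, slot 2 empty -> index 2.
Insert 778: h=8, slot 8 occupied -> index 9.
Insert 613: h=8, slots 8,9 occupied -> index 1.
Insert 657: h=8, slots 8,9,1 occupied -> index 6.
Table: [∅, 613, 596, ∅, ∅, ∅, 657, ∅, 668, 778, ∅]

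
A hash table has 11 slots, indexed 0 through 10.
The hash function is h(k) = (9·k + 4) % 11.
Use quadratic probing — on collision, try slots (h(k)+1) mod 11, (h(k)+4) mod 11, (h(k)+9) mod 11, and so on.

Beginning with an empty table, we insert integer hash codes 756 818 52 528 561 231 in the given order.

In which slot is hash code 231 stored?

8

756: h=10 → slot 10
818: h=7 → slot 7
52: h=10, probe 10,0 → slot 0
528: h=4 → slot 4
561: h=4, probe 4,5 → slot 5
231: h=4, probe 4,5,8 → slot 8
Table: [52, ., ., ., 528, 561, ., 818, 231, ., 756]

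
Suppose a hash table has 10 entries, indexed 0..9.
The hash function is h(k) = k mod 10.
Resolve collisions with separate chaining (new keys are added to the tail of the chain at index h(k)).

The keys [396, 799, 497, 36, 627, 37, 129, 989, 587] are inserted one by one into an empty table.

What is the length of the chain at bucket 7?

Insert 396: h=6, bucket 6 empty -> new chain.
Insert 799: h=9, bucket 9 empty -> new chain.
Insert 497: h=7, bucket 7 empty -> new chain.
Insert 36: h=6, bucket 6 nonempty -> append to chain.
Insert 627: h=7, bucket 7 nonempty -> append to chain.
Insert 37: h=7, bucket 7 nonempty -> append to chain.
Insert 129: h=9, bucket 9 nonempty -> append to chain.
Insert 989: h=9, bucket 9 nonempty -> append to chain.
Insert 587: h=7, bucket 7 nonempty -> append to chain.
Final buckets:
0: -
1: -
2: -
3: -
4: -
5: -
6: 396 -> 36
7: 497 -> 627 -> 37 -> 587
8: -
9: 799 -> 129 -> 989

4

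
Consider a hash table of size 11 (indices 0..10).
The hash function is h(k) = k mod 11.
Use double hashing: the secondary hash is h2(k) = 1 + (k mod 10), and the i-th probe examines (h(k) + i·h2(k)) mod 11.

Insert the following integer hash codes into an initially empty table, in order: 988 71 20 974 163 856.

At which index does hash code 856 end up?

988: h=9 => slot 9
71: h=5 => slot 5
20: h=9, h2=1, probe 9,10 => slot 10
974: h=6 => slot 6
163: h=9, h2=4, probe 9,2 => slot 2
856: h=9, h2=7, probe 9,5,1 => slot 1
Table: [., 856, 163, ., ., 71, 974, ., ., 988, 20]

1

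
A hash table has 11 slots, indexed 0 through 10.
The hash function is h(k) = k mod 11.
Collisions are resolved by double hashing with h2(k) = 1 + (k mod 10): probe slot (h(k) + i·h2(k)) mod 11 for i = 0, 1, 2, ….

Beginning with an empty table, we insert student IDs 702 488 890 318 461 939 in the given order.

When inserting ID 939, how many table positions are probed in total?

2

702 hashes to 9; slot 9 is free => place at 9.
488 hashes to 4; slot 4 is free => place at 4.
890 hashes to 10; slot 10 is free => place at 10.
318 hashes to 10, h2=9; 10 taken => place at 8.
461 hashes to 10, h2=2; 10 taken => place at 1.
939 hashes to 4, h2=10; 4 taken => place at 3.
Table: [-, 461, -, 939, 488, -, -, -, 318, 702, 890]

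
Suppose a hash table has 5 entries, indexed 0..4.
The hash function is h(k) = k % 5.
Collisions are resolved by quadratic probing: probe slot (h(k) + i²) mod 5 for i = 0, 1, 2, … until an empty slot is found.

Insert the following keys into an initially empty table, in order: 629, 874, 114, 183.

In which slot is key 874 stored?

629: h=4 => slot 4
874: h=4, probe 4,0 => slot 0
114: h=4, probe 4,0,3 => slot 3
183: h=3, probe 3,4,2 => slot 2
Table: [874, —, 183, 114, 629]

0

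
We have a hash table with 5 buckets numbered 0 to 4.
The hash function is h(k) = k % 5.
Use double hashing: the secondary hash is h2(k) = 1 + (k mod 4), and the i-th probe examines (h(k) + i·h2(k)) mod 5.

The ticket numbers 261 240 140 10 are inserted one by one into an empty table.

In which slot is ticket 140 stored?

261 hashes to 1; slot 1 is free -> place at 1.
240 hashes to 0; slot 0 is free -> place at 0.
140 hashes to 0, h2=1; 0,1 taken -> place at 2.
10 hashes to 0, h2=3; 0 taken -> place at 3.
Table: [240, 261, 140, 10, —]

2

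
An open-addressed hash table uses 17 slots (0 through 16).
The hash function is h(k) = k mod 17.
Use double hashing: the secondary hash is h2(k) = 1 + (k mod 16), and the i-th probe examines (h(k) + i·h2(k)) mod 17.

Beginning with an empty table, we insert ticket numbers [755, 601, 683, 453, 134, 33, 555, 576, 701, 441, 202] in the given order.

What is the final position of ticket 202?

14

Insert 755: h=7, slot 7 empty => index 7.
Insert 601: h=6, slot 6 empty => index 6.
Insert 683: h=3, slot 3 empty => index 3.
Insert 453: h=11, slot 11 empty => index 11.
Insert 134: h=15, slot 15 empty => index 15.
Insert 33: h=16, slot 16 empty => index 16.
Insert 555: h=11, h2=12, slots 11,6 occupied => index 1.
Insert 576: h=15, h2=1, slots 15,16 occupied => index 0.
Insert 701: h=4, slot 4 empty => index 4.
Insert 441: h=16, h2=10, slot 16 occupied => index 9.
Insert 202: h=15, h2=11, slots 15,9,3 occupied => index 14.
Table: [576, 555, ., 683, 701, ., 601, 755, ., 441, ., 453, ., ., 202, 134, 33]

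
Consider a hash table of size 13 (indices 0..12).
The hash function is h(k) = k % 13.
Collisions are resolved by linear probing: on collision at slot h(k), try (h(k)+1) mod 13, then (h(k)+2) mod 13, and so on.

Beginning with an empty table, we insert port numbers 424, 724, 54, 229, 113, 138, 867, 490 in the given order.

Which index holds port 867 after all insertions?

424: h=8 -> slot 8
724: h=9 -> slot 9
54: h=2 -> slot 2
229: h=8, probe 8,9,10 -> slot 10
113: h=9, probe 9,10,11 -> slot 11
138: h=8, probe 8,9,10,11,12 -> slot 12
867: h=9, probe 9,10,11,12,0 -> slot 0
490: h=9, probe 9,10,11,12,0,1 -> slot 1
Table: [867, 490, 54, ., ., ., ., ., 424, 724, 229, 113, 138]

0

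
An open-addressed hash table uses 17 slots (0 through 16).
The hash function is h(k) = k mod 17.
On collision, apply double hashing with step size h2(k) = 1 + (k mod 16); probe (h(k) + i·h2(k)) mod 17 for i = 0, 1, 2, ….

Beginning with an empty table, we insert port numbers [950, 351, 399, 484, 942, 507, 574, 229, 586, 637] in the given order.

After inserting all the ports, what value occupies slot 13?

950: h=15 => slot 15
351: h=11 => slot 11
399: h=8 => slot 8
484: h=8, h2=5, probe 8,13 => slot 13
942: h=7 => slot 7
507: h=14 => slot 14
574: h=13, h2=15, probe 13,11,9 => slot 9
229: h=8, h2=6, probe 8,14,3 => slot 3
586: h=8, h2=11, probe 8,2 => slot 2
637: h=8, h2=14, probe 8,5 => slot 5
Table: [., ., 586, 229, ., 637, ., 942, 399, 574, ., 351, ., 484, 507, 950, .]

484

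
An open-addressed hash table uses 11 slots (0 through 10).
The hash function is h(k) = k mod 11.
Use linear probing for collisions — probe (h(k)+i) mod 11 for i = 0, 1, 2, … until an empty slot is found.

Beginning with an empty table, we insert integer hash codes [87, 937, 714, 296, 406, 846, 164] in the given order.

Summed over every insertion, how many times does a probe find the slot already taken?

18

87: h=10 -> slot 10
937: h=2 -> slot 2
714: h=10, probe 10,0 -> slot 0
296: h=10, probe 10,0,1 -> slot 1
406: h=10, probe 10,0,1,2,3 -> slot 3
846: h=10, probe 10,0,1,2,3,4 -> slot 4
164: h=10, probe 10,0,1,2,3,4,5 -> slot 5
Table: [714, 296, 937, 406, 846, 164, -, -, -, -, 87]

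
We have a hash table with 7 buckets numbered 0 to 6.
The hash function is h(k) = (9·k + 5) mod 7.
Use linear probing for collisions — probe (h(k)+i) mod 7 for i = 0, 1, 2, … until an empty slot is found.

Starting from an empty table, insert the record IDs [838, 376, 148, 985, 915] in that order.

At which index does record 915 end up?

838: h=1 => slot 1
376: h=1, probe 1,2 => slot 2
148: h=0 => slot 0
985: h=1, probe 1,2,3 => slot 3
915: h=1, probe 1,2,3,4 => slot 4
Table: [148, 838, 376, 985, 915, ∅, ∅]

4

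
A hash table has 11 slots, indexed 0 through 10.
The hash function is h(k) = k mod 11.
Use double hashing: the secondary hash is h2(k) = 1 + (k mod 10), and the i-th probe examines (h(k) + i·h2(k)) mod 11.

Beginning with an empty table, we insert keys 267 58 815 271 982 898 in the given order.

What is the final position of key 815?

7

267 hashes to 3; slot 3 is free → place at 3.
58 hashes to 3, h2=9; 3 taken → place at 1.
815 hashes to 1, h2=6; 1 taken → place at 7.
271 hashes to 7, h2=2; 7 taken → place at 9.
982 hashes to 3, h2=3; 3 taken → place at 6.
898 hashes to 7, h2=9; 7 taken → place at 5.
Table: [-, 58, -, 267, -, 898, 982, 815, -, 271, -]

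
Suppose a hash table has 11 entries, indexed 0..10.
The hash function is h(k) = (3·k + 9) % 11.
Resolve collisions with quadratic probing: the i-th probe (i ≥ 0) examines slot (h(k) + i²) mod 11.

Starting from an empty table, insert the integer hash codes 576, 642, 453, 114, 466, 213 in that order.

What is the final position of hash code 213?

576 hashes to 10; slot 10 is free => place at 10.
642 hashes to 10; 10 taken => place at 0.
453 hashes to 4; slot 4 is free => place at 4.
114 hashes to 10; 10,0 taken => place at 3.
466 hashes to 10; 10,0,3 taken => place at 8.
213 hashes to 10; 10,0,3,8,4 taken => place at 2.
Table: [642, _, 213, 114, 453, _, _, _, 466, _, 576]

2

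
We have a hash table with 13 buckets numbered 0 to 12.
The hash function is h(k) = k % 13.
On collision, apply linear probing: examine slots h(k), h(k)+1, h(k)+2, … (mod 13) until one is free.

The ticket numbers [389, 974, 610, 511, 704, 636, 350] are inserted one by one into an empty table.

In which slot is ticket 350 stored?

Insert 389: h=12, slot 12 empty => index 12.
Insert 974: h=12, slot 12 occupied => index 0.
Insert 610: h=12, slots 12,0 occupied => index 1.
Insert 511: h=4, slot 4 empty => index 4.
Insert 704: h=2, slot 2 empty => index 2.
Insert 636: h=12, slots 12,0,1,2 occupied => index 3.
Insert 350: h=12, slots 12,0,1,2,3,4 occupied => index 5.
Table: [974, 610, 704, 636, 511, 350, —, —, —, —, —, —, 389]

5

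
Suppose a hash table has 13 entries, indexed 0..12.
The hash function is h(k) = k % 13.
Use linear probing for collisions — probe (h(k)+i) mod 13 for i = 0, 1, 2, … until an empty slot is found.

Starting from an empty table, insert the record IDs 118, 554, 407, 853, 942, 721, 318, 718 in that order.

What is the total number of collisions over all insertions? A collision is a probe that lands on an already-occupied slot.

6

118 hashes to 1; slot 1 is free → place at 1.
554 hashes to 8; slot 8 is free → place at 8.
407 hashes to 4; slot 4 is free → place at 4.
853 hashes to 8; 8 taken → place at 9.
942 hashes to 6; slot 6 is free → place at 6.
721 hashes to 6; 6 taken → place at 7.
318 hashes to 6; 6,7,8,9 taken → place at 10.
718 hashes to 3; slot 3 is free → place at 3.
Table: [_, 118, _, 718, 407, _, 942, 721, 554, 853, 318, _, _]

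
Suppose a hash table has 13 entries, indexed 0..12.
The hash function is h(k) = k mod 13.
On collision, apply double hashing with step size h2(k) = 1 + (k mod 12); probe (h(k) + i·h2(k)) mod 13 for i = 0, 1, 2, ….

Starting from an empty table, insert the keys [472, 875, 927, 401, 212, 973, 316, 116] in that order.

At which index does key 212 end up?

0

472 hashes to 4; slot 4 is free => place at 4.
875 hashes to 4, h2=12; 4 taken => place at 3.
927 hashes to 4, h2=4; 4 taken => place at 8.
401 hashes to 11; slot 11 is free => place at 11.
212 hashes to 4, h2=9; 4 taken => place at 0.
973 hashes to 11, h2=2; 11,0 taken => place at 2.
316 hashes to 4, h2=5; 4 taken => place at 9.
116 hashes to 12; slot 12 is free => place at 12.
Table: [212, —, 973, 875, 472, —, —, —, 927, 316, —, 401, 116]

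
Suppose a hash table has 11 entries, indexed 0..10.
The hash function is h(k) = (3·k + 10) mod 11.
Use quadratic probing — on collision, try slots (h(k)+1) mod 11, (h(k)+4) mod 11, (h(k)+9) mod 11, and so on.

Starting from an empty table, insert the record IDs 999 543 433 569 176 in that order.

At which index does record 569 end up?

2

999 hashes to 4; slot 4 is free → place at 4.
543 hashes to 0; slot 0 is free → place at 0.
433 hashes to 0; 0 taken → place at 1.
569 hashes to 1; 1 taken → place at 2.
176 hashes to 10; slot 10 is free → place at 10.
Table: [543, 433, 569, _, 999, _, _, _, _, _, 176]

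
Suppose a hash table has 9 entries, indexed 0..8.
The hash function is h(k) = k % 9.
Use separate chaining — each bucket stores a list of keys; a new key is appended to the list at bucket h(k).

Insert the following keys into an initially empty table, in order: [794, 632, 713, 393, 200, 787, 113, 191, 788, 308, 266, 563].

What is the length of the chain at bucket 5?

Insert 794: h=2, bucket 2 empty -> new chain.
Insert 632: h=2, bucket 2 nonempty -> append to chain.
Insert 713: h=2, bucket 2 nonempty -> append to chain.
Insert 393: h=6, bucket 6 empty -> new chain.
Insert 200: h=2, bucket 2 nonempty -> append to chain.
Insert 787: h=4, bucket 4 empty -> new chain.
Insert 113: h=5, bucket 5 empty -> new chain.
Insert 191: h=2, bucket 2 nonempty -> append to chain.
Insert 788: h=5, bucket 5 nonempty -> append to chain.
Insert 308: h=2, bucket 2 nonempty -> append to chain.
Insert 266: h=5, bucket 5 nonempty -> append to chain.
Insert 563: h=5, bucket 5 nonempty -> append to chain.
Final buckets:
0: -
1: -
2: 794 -> 632 -> 713 -> 200 -> 191 -> 308
3: -
4: 787
5: 113 -> 788 -> 266 -> 563
6: 393
7: -
8: -

4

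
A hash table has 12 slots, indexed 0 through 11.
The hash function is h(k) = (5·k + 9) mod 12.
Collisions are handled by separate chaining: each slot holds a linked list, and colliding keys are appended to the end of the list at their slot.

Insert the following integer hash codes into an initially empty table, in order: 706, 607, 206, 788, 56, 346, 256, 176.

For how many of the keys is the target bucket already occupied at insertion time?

3

Insert 706: h=11, bucket 11 empty -> new chain.
Insert 607: h=8, bucket 8 empty -> new chain.
Insert 206: h=7, bucket 7 empty -> new chain.
Insert 788: h=1, bucket 1 empty -> new chain.
Insert 56: h=1, bucket 1 nonempty -> append to chain.
Insert 346: h=11, bucket 11 nonempty -> append to chain.
Insert 256: h=5, bucket 5 empty -> new chain.
Insert 176: h=1, bucket 1 nonempty -> append to chain.
Final buckets:
0: .
1: 788 -> 56 -> 176
2: .
3: .
4: .
5: 256
6: .
7: 206
8: 607
9: .
10: .
11: 706 -> 346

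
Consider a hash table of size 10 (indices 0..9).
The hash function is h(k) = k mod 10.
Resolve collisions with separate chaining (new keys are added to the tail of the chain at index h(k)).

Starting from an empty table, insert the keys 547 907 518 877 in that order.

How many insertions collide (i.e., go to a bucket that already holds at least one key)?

Insert 547: h=7, bucket 7 empty -> new chain.
Insert 907: h=7, bucket 7 nonempty -> append to chain.
Insert 518: h=8, bucket 8 empty -> new chain.
Insert 877: h=7, bucket 7 nonempty -> append to chain.
Final buckets:
0: ∅
1: ∅
2: ∅
3: ∅
4: ∅
5: ∅
6: ∅
7: 547 -> 907 -> 877
8: 518
9: ∅

2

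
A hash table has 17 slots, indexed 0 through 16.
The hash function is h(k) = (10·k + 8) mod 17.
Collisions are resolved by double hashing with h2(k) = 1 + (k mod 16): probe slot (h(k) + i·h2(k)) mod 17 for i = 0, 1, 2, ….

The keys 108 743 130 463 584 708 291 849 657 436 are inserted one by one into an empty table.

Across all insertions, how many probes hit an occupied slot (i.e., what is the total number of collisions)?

9

108 hashes to 0; slot 0 is free => place at 0.
743 hashes to 9; slot 9 is free => place at 9.
130 hashes to 16; slot 16 is free => place at 16.
463 hashes to 14; slot 14 is free => place at 14.
584 hashes to 0, h2=9; 0,9 taken => place at 1.
708 hashes to 16, h2=5; 16 taken => place at 4.
291 hashes to 11; slot 11 is free => place at 11.
849 hashes to 15; slot 15 is free => place at 15.
657 hashes to 16, h2=2; 16,1 taken => place at 3.
436 hashes to 16, h2=5; 16,4,9,14 taken => place at 2.
Table: [108, 584, 436, 657, 708, _, _, _, _, 743, _, 291, _, _, 463, 849, 130]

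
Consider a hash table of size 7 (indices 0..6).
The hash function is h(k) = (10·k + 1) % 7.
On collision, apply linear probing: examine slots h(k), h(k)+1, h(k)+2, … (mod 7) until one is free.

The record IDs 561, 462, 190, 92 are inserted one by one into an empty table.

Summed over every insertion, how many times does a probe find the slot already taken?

561 hashes to 4; slot 4 is free → place at 4.
462 hashes to 1; slot 1 is free → place at 1.
190 hashes to 4; 4 taken → place at 5.
92 hashes to 4; 4,5 taken → place at 6.
Table: [_, 462, _, _, 561, 190, 92]

3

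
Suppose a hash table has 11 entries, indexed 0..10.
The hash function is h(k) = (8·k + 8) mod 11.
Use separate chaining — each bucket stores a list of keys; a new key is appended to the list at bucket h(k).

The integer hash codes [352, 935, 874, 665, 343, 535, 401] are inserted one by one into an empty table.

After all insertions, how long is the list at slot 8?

Insert 352: h=8, bucket 8 empty -> new chain.
Insert 935: h=8, bucket 8 nonempty -> append to chain.
Insert 874: h=4, bucket 4 empty -> new chain.
Insert 665: h=4, bucket 4 nonempty -> append to chain.
Insert 343: h=2, bucket 2 empty -> new chain.
Insert 535: h=9, bucket 9 empty -> new chain.
Insert 401: h=4, bucket 4 nonempty -> append to chain.
Final buckets:
0: —
1: —
2: 343
3: —
4: 874 -> 665 -> 401
5: —
6: —
7: —
8: 352 -> 935
9: 535
10: —

2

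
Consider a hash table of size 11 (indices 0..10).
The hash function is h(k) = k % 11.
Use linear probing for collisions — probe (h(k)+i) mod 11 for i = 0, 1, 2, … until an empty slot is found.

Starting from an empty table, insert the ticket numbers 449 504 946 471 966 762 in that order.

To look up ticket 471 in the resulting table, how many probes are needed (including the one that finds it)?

4

Insert 449: h=9, slot 9 empty => index 9.
Insert 504: h=9, slot 9 occupied => index 10.
Insert 946: h=0, slot 0 empty => index 0.
Insert 471: h=9, slots 9,10,0 occupied => index 1.
Insert 966: h=9, slots 9,10,0,1 occupied => index 2.
Insert 762: h=3, slot 3 empty => index 3.
Table: [946, 471, 966, 762, ∅, ∅, ∅, ∅, ∅, 449, 504]
Lookup 471: h=9, probe 9,10,0,1 → found at 1.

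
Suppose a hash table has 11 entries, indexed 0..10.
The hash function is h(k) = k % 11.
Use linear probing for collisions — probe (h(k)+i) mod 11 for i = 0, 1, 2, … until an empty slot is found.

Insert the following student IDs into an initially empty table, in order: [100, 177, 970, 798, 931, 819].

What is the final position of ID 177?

100: h=1 → slot 1
177: h=1, probe 1,2 → slot 2
970: h=2, probe 2,3 → slot 3
798: h=6 → slot 6
931: h=7 → slot 7
819: h=5 → slot 5
Table: [∅, 100, 177, 970, ∅, 819, 798, 931, ∅, ∅, ∅]

2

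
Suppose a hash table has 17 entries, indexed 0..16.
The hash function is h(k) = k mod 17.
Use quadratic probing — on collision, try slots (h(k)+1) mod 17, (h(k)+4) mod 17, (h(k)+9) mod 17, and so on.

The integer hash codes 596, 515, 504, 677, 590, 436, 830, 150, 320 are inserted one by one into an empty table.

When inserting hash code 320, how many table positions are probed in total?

596 hashes to 1; slot 1 is free → place at 1.
515 hashes to 5; slot 5 is free → place at 5.
504 hashes to 11; slot 11 is free → place at 11.
677 hashes to 14; slot 14 is free → place at 14.
590 hashes to 12; slot 12 is free → place at 12.
436 hashes to 11; 11,12 taken → place at 15.
830 hashes to 14; 14,15,1 taken → place at 6.
150 hashes to 14; 14,15,1,6 taken → place at 13.
320 hashes to 14; 14,15,1,6,13,5 taken → place at 16.
Table: [∅, 596, ∅, ∅, ∅, 515, 830, ∅, ∅, ∅, ∅, 504, 590, 150, 677, 436, 320]

7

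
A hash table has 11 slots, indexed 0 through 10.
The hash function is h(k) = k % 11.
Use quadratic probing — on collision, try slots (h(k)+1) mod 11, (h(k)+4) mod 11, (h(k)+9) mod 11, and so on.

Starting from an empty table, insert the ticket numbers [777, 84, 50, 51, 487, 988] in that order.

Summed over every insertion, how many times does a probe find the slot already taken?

Insert 777: h=7, slot 7 empty -> index 7.
Insert 84: h=7, slot 7 occupied -> index 8.
Insert 50: h=6, slot 6 empty -> index 6.
Insert 51: h=7, slots 7,8 occupied -> index 0.
Insert 487: h=3, slot 3 empty -> index 3.
Insert 988: h=9, slot 9 empty -> index 9.
Table: [51, ., ., 487, ., ., 50, 777, 84, 988, .]

3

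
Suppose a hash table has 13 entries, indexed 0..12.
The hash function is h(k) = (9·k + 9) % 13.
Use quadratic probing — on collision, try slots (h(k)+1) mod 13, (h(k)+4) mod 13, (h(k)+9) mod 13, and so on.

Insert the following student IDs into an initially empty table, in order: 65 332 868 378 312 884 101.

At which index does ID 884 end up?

65: h=9 → slot 9
332: h=7 → slot 7
868: h=8 → slot 8
378: h=5 → slot 5
312: h=9, probe 9,10 → slot 10
884: h=9, probe 9,10,0 → slot 0
101: h=8, probe 8,9,12 → slot 12
Table: [884, -, -, -, -, 378, -, 332, 868, 65, 312, -, 101]

0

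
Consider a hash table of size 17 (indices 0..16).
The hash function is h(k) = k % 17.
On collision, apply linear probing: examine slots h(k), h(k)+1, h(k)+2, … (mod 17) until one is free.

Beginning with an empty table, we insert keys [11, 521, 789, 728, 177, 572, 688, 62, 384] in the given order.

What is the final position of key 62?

15

Insert 11: h=11, slot 11 empty => index 11.
Insert 521: h=11, slot 11 occupied => index 12.
Insert 789: h=7, slot 7 empty => index 7.
Insert 728: h=14, slot 14 empty => index 14.
Insert 177: h=7, slot 7 occupied => index 8.
Insert 572: h=11, slots 11,12 occupied => index 13.
Insert 688: h=8, slot 8 occupied => index 9.
Insert 62: h=11, slots 11,12,13,14 occupied => index 15.
Insert 384: h=10, slot 10 empty => index 10.
Table: [-, -, -, -, -, -, -, 789, 177, 688, 384, 11, 521, 572, 728, 62, -]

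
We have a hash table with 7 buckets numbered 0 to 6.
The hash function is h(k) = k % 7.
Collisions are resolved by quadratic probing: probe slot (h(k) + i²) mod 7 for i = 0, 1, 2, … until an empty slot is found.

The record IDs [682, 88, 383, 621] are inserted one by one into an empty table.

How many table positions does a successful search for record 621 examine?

682 hashes to 3; slot 3 is free -> place at 3.
88 hashes to 4; slot 4 is free -> place at 4.
383 hashes to 5; slot 5 is free -> place at 5.
621 hashes to 5; 5 taken -> place at 6.
Table: [∅, ∅, ∅, 682, 88, 383, 621]
Lookup 621: h=5, probe 5,6 → found at 6.

2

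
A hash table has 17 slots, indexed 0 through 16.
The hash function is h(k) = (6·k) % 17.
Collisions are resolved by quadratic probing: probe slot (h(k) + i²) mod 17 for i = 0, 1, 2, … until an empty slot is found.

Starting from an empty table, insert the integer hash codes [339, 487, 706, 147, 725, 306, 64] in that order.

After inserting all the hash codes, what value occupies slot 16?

339 hashes to 11; slot 11 is free → place at 11.
487 hashes to 15; slot 15 is free → place at 15.
706 hashes to 3; slot 3 is free → place at 3.
147 hashes to 15; 15 taken → place at 16.
725 hashes to 15; 15,16 taken → place at 2.
306 hashes to 0; slot 0 is free → place at 0.
64 hashes to 10; slot 10 is free → place at 10.
Table: [306, ., 725, 706, ., ., ., ., ., ., 64, 339, ., ., ., 487, 147]

147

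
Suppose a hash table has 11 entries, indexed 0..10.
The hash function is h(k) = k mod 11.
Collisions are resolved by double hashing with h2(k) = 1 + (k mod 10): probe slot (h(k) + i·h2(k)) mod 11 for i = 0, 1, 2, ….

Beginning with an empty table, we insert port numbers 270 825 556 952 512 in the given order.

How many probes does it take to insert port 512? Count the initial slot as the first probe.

3

Insert 270: h=6, slot 6 empty -> index 6.
Insert 825: h=0, slot 0 empty -> index 0.
Insert 556: h=6, h2=7, slot 6 occupied -> index 2.
Insert 952: h=6, h2=3, slot 6 occupied -> index 9.
Insert 512: h=6, h2=3, slots 6,9 occupied -> index 1.
Table: [825, 512, 556, ∅, ∅, ∅, 270, ∅, ∅, 952, ∅]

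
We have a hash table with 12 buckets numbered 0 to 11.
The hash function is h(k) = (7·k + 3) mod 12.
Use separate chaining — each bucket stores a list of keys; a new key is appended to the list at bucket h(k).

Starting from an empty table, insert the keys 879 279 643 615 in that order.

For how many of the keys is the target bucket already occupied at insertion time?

879 -> bucket 0
279 -> bucket 0 (collision)
643 -> bucket 4
615 -> bucket 0 (collision)
Final buckets:
0: 879 -> 279 -> 615
1: ∅
2: ∅
3: ∅
4: 643
5: ∅
6: ∅
7: ∅
8: ∅
9: ∅
10: ∅
11: ∅

2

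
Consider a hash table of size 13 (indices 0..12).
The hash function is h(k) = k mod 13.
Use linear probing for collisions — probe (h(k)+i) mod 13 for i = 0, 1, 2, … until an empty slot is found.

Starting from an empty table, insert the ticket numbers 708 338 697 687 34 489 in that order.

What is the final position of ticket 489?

10

708 hashes to 6; slot 6 is free => place at 6.
338 hashes to 0; slot 0 is free => place at 0.
697 hashes to 8; slot 8 is free => place at 8.
687 hashes to 11; slot 11 is free => place at 11.
34 hashes to 8; 8 taken => place at 9.
489 hashes to 8; 8,9 taken => place at 10.
Table: [338, ., ., ., ., ., 708, ., 697, 34, 489, 687, .]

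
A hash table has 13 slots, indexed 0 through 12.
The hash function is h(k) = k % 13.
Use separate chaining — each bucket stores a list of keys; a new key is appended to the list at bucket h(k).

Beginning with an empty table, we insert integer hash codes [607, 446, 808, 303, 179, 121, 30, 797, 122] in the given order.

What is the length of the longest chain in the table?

5

607 → bucket 9
446 → bucket 4
808 → bucket 2
303 → bucket 4 (collision)
179 → bucket 10
121 → bucket 4 (collision)
30 → bucket 4 (collision)
797 → bucket 4 (collision)
122 → bucket 5
Final buckets:
0: .
1: .
2: 808
3: .
4: 446 -> 303 -> 121 -> 30 -> 797
5: 122
6: .
7: .
8: .
9: 607
10: 179
11: .
12: .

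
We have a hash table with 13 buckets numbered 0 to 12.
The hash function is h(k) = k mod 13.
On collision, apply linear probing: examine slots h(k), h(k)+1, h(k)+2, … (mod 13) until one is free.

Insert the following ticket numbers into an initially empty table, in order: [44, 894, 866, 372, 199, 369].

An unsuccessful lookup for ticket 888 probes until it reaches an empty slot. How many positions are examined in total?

Insert 44: h=5, slot 5 empty => index 5.
Insert 894: h=10, slot 10 empty => index 10.
Insert 866: h=8, slot 8 empty => index 8.
Insert 372: h=8, slot 8 occupied => index 9.
Insert 199: h=4, slot 4 empty => index 4.
Insert 369: h=5, slot 5 occupied => index 6.
Table: [_, _, _, _, 199, 44, 369, _, 866, 372, 894, _, _]
Lookup 888: h=4, probe 4,5,6,7 → slot 7 empty, not found.

4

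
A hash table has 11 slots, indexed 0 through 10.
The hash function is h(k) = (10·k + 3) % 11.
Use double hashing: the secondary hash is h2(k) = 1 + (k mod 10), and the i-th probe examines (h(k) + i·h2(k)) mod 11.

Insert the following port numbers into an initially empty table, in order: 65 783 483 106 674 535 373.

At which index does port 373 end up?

5

65: h=4 -> slot 4
783: h=1 -> slot 1
483: h=4, h2=4, probe 4,8 -> slot 8
106: h=7 -> slot 7
674: h=0 -> slot 0
535: h=7, h2=6, probe 7,2 -> slot 2
373: h=4, h2=4, probe 4,8,1,5 -> slot 5
Table: [674, 783, 535, —, 65, 373, —, 106, 483, —, —]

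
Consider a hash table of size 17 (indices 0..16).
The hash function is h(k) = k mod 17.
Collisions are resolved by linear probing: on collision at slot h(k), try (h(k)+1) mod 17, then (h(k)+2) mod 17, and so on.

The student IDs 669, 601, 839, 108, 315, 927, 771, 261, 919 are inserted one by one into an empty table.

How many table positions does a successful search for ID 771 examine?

669: h=6 => slot 6
601: h=6, probe 6,7 => slot 7
839: h=6, probe 6,7,8 => slot 8
108: h=6, probe 6,7,8,9 => slot 9
315: h=9, probe 9,10 => slot 10
927: h=9, probe 9,10,11 => slot 11
771: h=6, probe 6,7,8,9,10,11,12 => slot 12
261: h=6, probe 6,7,8,9,10,11,12,13 => slot 13
919: h=1 => slot 1
Table: [., 919, ., ., ., ., 669, 601, 839, 108, 315, 927, 771, 261, ., ., .]
Lookup 771: h=6, probe 6,7,8,9,10,11,12 → found at 12.

7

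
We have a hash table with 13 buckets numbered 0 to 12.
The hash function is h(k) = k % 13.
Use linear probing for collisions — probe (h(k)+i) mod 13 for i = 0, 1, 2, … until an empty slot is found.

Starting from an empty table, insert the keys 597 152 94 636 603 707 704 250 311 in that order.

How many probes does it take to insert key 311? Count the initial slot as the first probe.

3

597: h=12 => slot 12
152: h=9 => slot 9
94: h=3 => slot 3
636: h=12, probe 12,0 => slot 0
603: h=5 => slot 5
707: h=5, probe 5,6 => slot 6
704: h=2 => slot 2
250: h=3, probe 3,4 => slot 4
311: h=12, probe 12,0,1 => slot 1
Table: [636, 311, 704, 94, 250, 603, 707, _, _, 152, _, _, 597]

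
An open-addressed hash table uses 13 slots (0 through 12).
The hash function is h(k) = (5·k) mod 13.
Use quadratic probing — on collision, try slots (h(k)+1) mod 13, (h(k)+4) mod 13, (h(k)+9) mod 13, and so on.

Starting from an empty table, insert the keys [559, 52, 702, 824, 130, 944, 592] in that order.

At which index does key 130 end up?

9

Insert 559: h=0, slot 0 empty -> index 0.
Insert 52: h=0, slot 0 occupied -> index 1.
Insert 702: h=0, slots 0,1 occupied -> index 4.
Insert 824: h=12, slot 12 empty -> index 12.
Insert 130: h=0, slots 0,1,4 occupied -> index 9.
Insert 944: h=1, slot 1 occupied -> index 2.
Insert 592: h=9, slot 9 occupied -> index 10.
Table: [559, 52, 944, ., 702, ., ., ., ., 130, 592, ., 824]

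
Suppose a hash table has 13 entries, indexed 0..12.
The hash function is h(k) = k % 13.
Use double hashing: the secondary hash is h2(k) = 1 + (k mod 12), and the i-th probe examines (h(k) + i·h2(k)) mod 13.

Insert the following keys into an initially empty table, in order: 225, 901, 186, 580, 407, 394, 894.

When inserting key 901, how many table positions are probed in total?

225 hashes to 4; slot 4 is free -> place at 4.
901 hashes to 4, h2=2; 4 taken -> place at 6.
186 hashes to 4, h2=7; 4 taken -> place at 11.
580 hashes to 8; slot 8 is free -> place at 8.
407 hashes to 4, h2=12; 4 taken -> place at 3.
394 hashes to 4, h2=11; 4 taken -> place at 2.
894 hashes to 10; slot 10 is free -> place at 10.
Table: [_, _, 394, 407, 225, _, 901, _, 580, _, 894, 186, _]

2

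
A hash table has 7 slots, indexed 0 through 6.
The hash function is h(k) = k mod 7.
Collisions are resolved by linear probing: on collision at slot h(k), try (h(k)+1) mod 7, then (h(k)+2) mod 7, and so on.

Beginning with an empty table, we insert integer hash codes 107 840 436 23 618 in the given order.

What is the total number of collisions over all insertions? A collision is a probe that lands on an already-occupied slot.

6

Insert 107: h=2, slot 2 empty -> index 2.
Insert 840: h=0, slot 0 empty -> index 0.
Insert 436: h=2, slot 2 occupied -> index 3.
Insert 23: h=2, slots 2,3 occupied -> index 4.
Insert 618: h=2, slots 2,3,4 occupied -> index 5.
Table: [840, _, 107, 436, 23, 618, _]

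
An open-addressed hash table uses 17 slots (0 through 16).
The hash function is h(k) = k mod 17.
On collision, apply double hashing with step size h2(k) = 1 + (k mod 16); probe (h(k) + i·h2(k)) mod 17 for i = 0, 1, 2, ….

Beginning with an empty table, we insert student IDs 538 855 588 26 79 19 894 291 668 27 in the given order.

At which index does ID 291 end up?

14

538 hashes to 11; slot 11 is free -> place at 11.
855 hashes to 5; slot 5 is free -> place at 5.
588 hashes to 10; slot 10 is free -> place at 10.
26 hashes to 9; slot 9 is free -> place at 9.
79 hashes to 11, h2=16; 11,10,9 taken -> place at 8.
19 hashes to 2; slot 2 is free -> place at 2.
894 hashes to 10, h2=15; 10,8 taken -> place at 6.
291 hashes to 2, h2=4; 2,6,10 taken -> place at 14.
668 hashes to 5, h2=13; 5 taken -> place at 1.
27 hashes to 10, h2=12; 10,5 taken -> place at 0.
Table: [27, 668, 19, _, _, 855, 894, _, 79, 26, 588, 538, _, _, 291, _, _]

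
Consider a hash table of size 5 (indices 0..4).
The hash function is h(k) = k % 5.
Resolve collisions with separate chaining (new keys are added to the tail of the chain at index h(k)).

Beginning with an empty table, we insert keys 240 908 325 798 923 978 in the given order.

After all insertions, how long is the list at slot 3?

4

240 → bucket 0
908 → bucket 3
325 → bucket 0 (collision)
798 → bucket 3 (collision)
923 → bucket 3 (collision)
978 → bucket 3 (collision)
Final buckets:
0: 240 -> 325
1: .
2: .
3: 908 -> 798 -> 923 -> 978
4: .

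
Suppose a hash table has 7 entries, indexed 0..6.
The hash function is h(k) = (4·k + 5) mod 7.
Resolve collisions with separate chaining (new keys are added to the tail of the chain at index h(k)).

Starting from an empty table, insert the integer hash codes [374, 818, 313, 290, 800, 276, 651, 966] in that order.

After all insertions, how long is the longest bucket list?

3

374 -> bucket 3
818 -> bucket 1
313 -> bucket 4
290 -> bucket 3 (collision)
800 -> bucket 6
276 -> bucket 3 (collision)
651 -> bucket 5
966 -> bucket 5 (collision)
Final buckets:
0: —
1: 818
2: —
3: 374 -> 290 -> 276
4: 313
5: 651 -> 966
6: 800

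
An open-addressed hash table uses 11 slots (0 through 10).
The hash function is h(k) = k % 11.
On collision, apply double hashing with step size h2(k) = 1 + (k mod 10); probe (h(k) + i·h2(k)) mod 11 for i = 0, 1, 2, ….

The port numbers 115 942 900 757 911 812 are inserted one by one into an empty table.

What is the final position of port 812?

1

115 hashes to 5; slot 5 is free → place at 5.
942 hashes to 7; slot 7 is free → place at 7.
900 hashes to 9; slot 9 is free → place at 9.
757 hashes to 9, h2=8; 9 taken → place at 6.
911 hashes to 9, h2=2; 9 taken → place at 0.
812 hashes to 9, h2=3; 9 taken → place at 1.
Table: [911, 812, —, —, —, 115, 757, 942, —, 900, —]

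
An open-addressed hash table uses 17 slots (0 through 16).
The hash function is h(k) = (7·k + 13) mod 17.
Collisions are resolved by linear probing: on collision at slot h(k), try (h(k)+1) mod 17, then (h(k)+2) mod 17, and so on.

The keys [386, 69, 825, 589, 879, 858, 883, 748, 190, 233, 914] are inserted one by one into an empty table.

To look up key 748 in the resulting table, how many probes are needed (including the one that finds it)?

386: h=12 => slot 12
69: h=3 => slot 3
825: h=8 => slot 8
589: h=5 => slot 5
879: h=12, probe 12,13 => slot 13
858: h=1 => slot 1
883: h=6 => slot 6
748: h=13, probe 13,14 => slot 14
190: h=0 => slot 0
233: h=12, probe 12,13,14,15 => slot 15
914: h=2 => slot 2
Table: [190, 858, 914, 69, ., 589, 883, ., 825, ., ., ., 386, 879, 748, 233, .]
Lookup 748: h=13, probe 13,14 → found at 14.

2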